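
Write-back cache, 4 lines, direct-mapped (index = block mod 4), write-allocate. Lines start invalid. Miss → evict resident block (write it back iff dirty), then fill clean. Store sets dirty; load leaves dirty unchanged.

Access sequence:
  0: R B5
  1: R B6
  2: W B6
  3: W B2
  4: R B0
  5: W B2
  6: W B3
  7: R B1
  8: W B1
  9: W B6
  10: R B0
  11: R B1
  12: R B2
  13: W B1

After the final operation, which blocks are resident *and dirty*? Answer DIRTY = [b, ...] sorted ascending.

0: R B5 → L1 miss [-]
1: R B6 → L2 miss [-]
2: W B6 → L2 hit [D]
3: W B2 → L2 miss wb→B6 [D]
4: R B0 → L0 miss [-]
5: W B2 → L2 hit [D]
6: W B3 → L3 miss [D]
7: R B1 → L1 miss [-]
8: W B1 → L1 hit [D]
9: W B6 → L2 miss wb→B2 [D]
10: R B0 → L0 hit [-]
11: R B1 → L1 hit [D]
12: R B2 → L2 miss wb→B6 [-]
13: W B1 → L1 hit [D]

DIRTY = [1, 3]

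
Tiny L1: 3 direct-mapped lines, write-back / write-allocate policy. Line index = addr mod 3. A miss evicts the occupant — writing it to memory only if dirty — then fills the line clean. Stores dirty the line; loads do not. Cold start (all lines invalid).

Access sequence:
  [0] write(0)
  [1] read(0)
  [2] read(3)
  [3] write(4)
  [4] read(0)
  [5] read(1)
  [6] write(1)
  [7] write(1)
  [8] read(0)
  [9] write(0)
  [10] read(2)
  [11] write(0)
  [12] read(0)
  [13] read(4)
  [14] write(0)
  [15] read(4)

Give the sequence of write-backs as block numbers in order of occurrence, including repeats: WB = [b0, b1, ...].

WB = [0, 4, 1]

0: W B0 → L0 miss [D]
1: R B0 → L0 hit [D]
2: R B3 → L0 miss wb→B0 [-]
3: W B4 → L1 miss [D]
4: R B0 → L0 miss [-]
5: R B1 → L1 miss wb→B4 [-]
6: W B1 → L1 hit [D]
7: W B1 → L1 hit [D]
8: R B0 → L0 hit [-]
9: W B0 → L0 hit [D]
10: R B2 → L2 miss [-]
11: W B0 → L0 hit [D]
12: R B0 → L0 hit [D]
13: R B4 → L1 miss wb→B1 [-]
14: W B0 → L0 hit [D]
15: R B4 → L1 hit [-]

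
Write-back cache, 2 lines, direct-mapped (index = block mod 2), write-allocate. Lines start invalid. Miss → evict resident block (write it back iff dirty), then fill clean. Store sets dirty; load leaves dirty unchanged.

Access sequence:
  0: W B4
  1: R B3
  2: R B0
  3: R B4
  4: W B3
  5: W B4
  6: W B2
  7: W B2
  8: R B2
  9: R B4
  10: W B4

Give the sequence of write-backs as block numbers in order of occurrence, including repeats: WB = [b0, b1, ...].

WB = [4, 4, 2]

0: W B4 → L0 miss [D]
1: R B3 → L1 miss [-]
2: R B0 → L0 miss wb→B4 [-]
3: R B4 → L0 miss [-]
4: W B3 → L1 hit [D]
5: W B4 → L0 hit [D]
6: W B2 → L0 miss wb→B4 [D]
7: W B2 → L0 hit [D]
8: R B2 → L0 hit [D]
9: R B4 → L0 miss wb→B2 [-]
10: W B4 → L0 hit [D]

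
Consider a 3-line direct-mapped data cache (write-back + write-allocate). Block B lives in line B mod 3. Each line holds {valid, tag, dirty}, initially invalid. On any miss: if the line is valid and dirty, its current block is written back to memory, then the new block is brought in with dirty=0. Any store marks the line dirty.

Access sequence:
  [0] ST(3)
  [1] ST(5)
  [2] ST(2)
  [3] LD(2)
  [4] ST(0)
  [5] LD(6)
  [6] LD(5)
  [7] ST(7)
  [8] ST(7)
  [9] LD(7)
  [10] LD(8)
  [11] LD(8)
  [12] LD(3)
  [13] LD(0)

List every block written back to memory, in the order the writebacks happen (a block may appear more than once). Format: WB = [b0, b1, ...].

0: W B3 -> L0 miss  d=D]
1: W B5 -> L2 miss  d=D]
2: W B2 -> L2 miss wb->B5  d=D]
3: R B2 -> L2 hit  d=D]
4: W B0 -> L0 miss wb->B3  d=D]
5: R B6 -> L0 miss wb->B0  d=-]
6: R B5 -> L2 miss wb->B2  d=-]
7: W B7 -> L1 miss  d=D]
8: W B7 -> L1 hit  d=D]
9: R B7 -> L1 hit  d=D]
10: R B8 -> L2 miss  d=-]
11: R B8 -> L2 hit  d=-]
12: R B3 -> L0 miss  d=-]
13: R B0 -> L0 miss  d=-]

WB = [5, 3, 0, 2]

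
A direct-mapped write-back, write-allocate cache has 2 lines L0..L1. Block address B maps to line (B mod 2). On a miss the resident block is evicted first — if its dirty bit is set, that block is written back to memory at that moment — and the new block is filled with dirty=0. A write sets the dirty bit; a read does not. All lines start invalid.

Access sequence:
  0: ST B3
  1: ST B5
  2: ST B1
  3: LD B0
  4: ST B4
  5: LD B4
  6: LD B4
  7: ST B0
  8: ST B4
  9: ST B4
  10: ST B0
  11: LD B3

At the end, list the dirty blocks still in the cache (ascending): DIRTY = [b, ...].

DIRTY = [0]

0: W B3 -> L1 miss  d=D]
1: W B5 -> L1 miss wb->B3  d=D]
2: W B1 -> L1 miss wb->B5  d=D]
3: R B0 -> L0 miss  d=-]
4: W B4 -> L0 miss  d=D]
5: R B4 -> L0 hit  d=D]
6: R B4 -> L0 hit  d=D]
7: W B0 -> L0 miss wb->B4  d=D]
8: W B4 -> L0 miss wb->B0  d=D]
9: W B4 -> L0 hit  d=D]
10: W B0 -> L0 miss wb->B4  d=D]
11: R B3 -> L1 miss wb->B1  d=-]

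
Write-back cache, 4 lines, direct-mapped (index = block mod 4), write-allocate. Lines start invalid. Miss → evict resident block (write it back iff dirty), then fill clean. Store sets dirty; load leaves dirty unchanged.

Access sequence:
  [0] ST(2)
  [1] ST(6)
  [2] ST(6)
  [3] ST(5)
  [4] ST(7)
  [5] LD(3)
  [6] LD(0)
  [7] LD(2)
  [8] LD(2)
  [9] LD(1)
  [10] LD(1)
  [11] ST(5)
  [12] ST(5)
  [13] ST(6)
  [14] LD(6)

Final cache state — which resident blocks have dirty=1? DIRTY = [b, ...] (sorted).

0: W B2 → L2 miss [D]
1: W B6 → L2 miss wb→B2 [D]
2: W B6 → L2 hit [D]
3: W B5 → L1 miss [D]
4: W B7 → L3 miss [D]
5: R B3 → L3 miss wb→B7 [-]
6: R B0 → L0 miss [-]
7: R B2 → L2 miss wb→B6 [-]
8: R B2 → L2 hit [-]
9: R B1 → L1 miss wb→B5 [-]
10: R B1 → L1 hit [-]
11: W B5 → L1 miss [D]
12: W B5 → L1 hit [D]
13: W B6 → L2 miss [D]
14: R B6 → L2 hit [D]

DIRTY = [5, 6]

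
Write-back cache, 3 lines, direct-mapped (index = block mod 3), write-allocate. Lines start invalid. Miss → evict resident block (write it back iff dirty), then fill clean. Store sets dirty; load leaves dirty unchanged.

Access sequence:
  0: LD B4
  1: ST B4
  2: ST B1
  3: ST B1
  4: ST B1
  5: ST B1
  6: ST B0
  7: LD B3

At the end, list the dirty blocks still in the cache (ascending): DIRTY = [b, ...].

DIRTY = [1]

  0 | R B4 → L1 miss [-]
  1 | W B4 → L1 hit [D]
  2 | W B1 → L1 miss wb→B4 [D]
  3 | W B1 → L1 hit [D]
  4 | W B1 → L1 hit [D]
  5 | W B1 → L1 hit [D]
  6 | W B0 → L0 miss [D]
  7 | R B3 → L0 miss wb→B0 [-]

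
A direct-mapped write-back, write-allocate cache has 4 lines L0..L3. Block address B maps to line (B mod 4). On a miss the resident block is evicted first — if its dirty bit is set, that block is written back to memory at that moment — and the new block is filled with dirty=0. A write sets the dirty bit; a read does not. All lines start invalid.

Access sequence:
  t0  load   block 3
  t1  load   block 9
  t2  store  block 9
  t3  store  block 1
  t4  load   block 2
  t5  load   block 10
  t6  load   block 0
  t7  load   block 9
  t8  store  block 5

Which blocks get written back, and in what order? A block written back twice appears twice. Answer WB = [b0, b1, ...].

WB = [9, 1]

0: R B3 -> L3 miss  d=-]
1: R B9 -> L1 miss  d=-]
2: W B9 -> L1 hit  d=D]
3: W B1 -> L1 miss wb->B9  d=D]
4: R B2 -> L2 miss  d=-]
5: R B10 -> L2 miss  d=-]
6: R B0 -> L0 miss  d=-]
7: R B9 -> L1 miss wb->B1  d=-]
8: W B5 -> L1 miss  d=D]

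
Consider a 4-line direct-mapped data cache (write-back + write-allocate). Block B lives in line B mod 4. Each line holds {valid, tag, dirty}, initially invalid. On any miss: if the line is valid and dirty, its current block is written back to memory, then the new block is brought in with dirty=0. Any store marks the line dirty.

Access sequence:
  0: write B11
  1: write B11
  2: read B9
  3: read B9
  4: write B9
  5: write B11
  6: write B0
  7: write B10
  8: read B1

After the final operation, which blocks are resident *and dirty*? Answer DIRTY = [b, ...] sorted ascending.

DIRTY = [0, 10, 11]

0: W B11 -> L3 miss  d=D]
1: W B11 -> L3 hit  d=D]
2: R B9 -> L1 miss  d=-]
3: R B9 -> L1 hit  d=-]
4: W B9 -> L1 hit  d=D]
5: W B11 -> L3 hit  d=D]
6: W B0 -> L0 miss  d=D]
7: W B10 -> L2 miss  d=D]
8: R B1 -> L1 miss wb->B9  d=-]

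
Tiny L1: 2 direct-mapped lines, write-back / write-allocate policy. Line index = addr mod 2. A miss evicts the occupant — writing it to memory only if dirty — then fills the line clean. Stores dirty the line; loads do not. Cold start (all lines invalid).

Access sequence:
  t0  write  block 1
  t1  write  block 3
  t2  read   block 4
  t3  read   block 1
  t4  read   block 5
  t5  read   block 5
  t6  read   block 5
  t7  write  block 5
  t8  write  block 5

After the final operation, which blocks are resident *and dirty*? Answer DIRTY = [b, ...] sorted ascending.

  0 | W B1 → L1 miss [D]
  1 | W B3 → L1 miss wb→B1 [D]
  2 | R B4 → L0 miss [-]
  3 | R B1 → L1 miss wb→B3 [-]
  4 | R B5 → L1 miss [-]
  5 | R B5 → L1 hit [-]
  6 | R B5 → L1 hit [-]
  7 | W B5 → L1 hit [D]
  8 | W B5 → L1 hit [D]

DIRTY = [5]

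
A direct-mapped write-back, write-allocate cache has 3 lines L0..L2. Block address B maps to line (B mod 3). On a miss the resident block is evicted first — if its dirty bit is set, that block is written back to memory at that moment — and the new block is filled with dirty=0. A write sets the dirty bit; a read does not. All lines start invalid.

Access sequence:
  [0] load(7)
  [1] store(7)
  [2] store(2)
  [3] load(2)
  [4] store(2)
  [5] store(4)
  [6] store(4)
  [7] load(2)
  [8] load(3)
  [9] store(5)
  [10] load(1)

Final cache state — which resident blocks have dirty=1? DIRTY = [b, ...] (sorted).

0: R B7 → L1 miss [-]
1: W B7 → L1 hit [D]
2: W B2 → L2 miss [D]
3: R B2 → L2 hit [D]
4: W B2 → L2 hit [D]
5: W B4 → L1 miss wb→B7 [D]
6: W B4 → L1 hit [D]
7: R B2 → L2 hit [D]
8: R B3 → L0 miss [-]
9: W B5 → L2 miss wb→B2 [D]
10: R B1 → L1 miss wb→B4 [-]

DIRTY = [5]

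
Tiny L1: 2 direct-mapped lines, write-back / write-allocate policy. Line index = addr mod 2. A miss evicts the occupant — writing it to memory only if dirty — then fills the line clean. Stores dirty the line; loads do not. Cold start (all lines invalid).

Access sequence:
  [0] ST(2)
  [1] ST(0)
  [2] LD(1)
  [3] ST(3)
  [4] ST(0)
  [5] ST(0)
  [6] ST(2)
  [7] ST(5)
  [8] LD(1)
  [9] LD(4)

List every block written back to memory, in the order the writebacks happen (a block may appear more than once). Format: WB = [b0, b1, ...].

0: W B2 -> L0 miss  d=D]
1: W B0 -> L0 miss wb->B2  d=D]
2: R B1 -> L1 miss  d=-]
3: W B3 -> L1 miss  d=D]
4: W B0 -> L0 hit  d=D]
5: W B0 -> L0 hit  d=D]
6: W B2 -> L0 miss wb->B0  d=D]
7: W B5 -> L1 miss wb->B3  d=D]
8: R B1 -> L1 miss wb->B5  d=-]
9: R B4 -> L0 miss wb->B2  d=-]

WB = [2, 0, 3, 5, 2]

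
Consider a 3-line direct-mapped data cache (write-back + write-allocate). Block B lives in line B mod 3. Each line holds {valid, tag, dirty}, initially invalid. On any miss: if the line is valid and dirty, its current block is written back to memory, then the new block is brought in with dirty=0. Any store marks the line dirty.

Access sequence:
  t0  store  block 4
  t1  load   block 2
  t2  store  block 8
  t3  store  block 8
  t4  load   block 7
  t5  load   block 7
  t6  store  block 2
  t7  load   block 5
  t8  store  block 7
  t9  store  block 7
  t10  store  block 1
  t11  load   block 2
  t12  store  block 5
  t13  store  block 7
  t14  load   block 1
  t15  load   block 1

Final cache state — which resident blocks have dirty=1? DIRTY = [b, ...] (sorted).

DIRTY = [5]

0: W B4 -> L1 miss  d=D]
1: R B2 -> L2 miss  d=-]
2: W B8 -> L2 miss  d=D]
3: W B8 -> L2 hit  d=D]
4: R B7 -> L1 miss wb->B4  d=-]
5: R B7 -> L1 hit  d=-]
6: W B2 -> L2 miss wb->B8  d=D]
7: R B5 -> L2 miss wb->B2  d=-]
8: W B7 -> L1 hit  d=D]
9: W B7 -> L1 hit  d=D]
10: W B1 -> L1 miss wb->B7  d=D]
11: R B2 -> L2 miss  d=-]
12: W B5 -> L2 miss  d=D]
13: W B7 -> L1 miss wb->B1  d=D]
14: R B1 -> L1 miss wb->B7  d=-]
15: R B1 -> L1 hit  d=-]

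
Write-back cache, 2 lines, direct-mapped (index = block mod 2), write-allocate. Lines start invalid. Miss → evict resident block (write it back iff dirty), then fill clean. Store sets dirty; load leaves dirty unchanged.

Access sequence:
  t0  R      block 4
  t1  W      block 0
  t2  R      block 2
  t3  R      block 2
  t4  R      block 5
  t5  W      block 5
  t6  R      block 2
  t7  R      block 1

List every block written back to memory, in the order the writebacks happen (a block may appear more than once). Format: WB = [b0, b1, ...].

0: R B4 -> L0 miss  d=-]
1: W B0 -> L0 miss  d=D]
2: R B2 -> L0 miss wb->B0  d=-]
3: R B2 -> L0 hit  d=-]
4: R B5 -> L1 miss  d=-]
5: W B5 -> L1 hit  d=D]
6: R B2 -> L0 hit  d=-]
7: R B1 -> L1 miss wb->B5  d=-]

WB = [0, 5]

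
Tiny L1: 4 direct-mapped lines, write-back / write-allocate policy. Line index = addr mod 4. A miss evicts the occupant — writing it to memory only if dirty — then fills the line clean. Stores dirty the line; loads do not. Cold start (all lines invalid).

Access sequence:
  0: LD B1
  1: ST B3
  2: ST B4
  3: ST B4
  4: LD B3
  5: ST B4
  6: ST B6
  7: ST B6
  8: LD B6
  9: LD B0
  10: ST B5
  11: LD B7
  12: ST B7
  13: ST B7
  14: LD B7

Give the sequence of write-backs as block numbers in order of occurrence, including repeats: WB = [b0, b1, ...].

  0 | R B1 → L1 miss [-]
  1 | W B3 → L3 miss [D]
  2 | W B4 → L0 miss [D]
  3 | W B4 → L0 hit [D]
  4 | R B3 → L3 hit [D]
  5 | W B4 → L0 hit [D]
  6 | W B6 → L2 miss [D]
  7 | W B6 → L2 hit [D]
  8 | R B6 → L2 hit [D]
  9 | R B0 → L0 miss wb→B4 [-]
  10 | W B5 → L1 miss [D]
  11 | R B7 → L3 miss wb→B3 [-]
  12 | W B7 → L3 hit [D]
  13 | W B7 → L3 hit [D]
  14 | R B7 → L3 hit [D]

WB = [4, 3]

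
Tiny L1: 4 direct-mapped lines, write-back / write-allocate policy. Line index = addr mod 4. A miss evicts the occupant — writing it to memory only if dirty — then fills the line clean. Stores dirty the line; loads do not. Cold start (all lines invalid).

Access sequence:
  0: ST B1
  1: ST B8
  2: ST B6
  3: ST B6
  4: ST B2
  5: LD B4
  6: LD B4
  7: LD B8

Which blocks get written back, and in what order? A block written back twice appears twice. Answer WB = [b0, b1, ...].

WB = [6, 8]

0: W B1 -> L1 miss  d=D]
1: W B8 -> L0 miss  d=D]
2: W B6 -> L2 miss  d=D]
3: W B6 -> L2 hit  d=D]
4: W B2 -> L2 miss wb->B6  d=D]
5: R B4 -> L0 miss wb->B8  d=-]
6: R B4 -> L0 hit  d=-]
7: R B8 -> L0 miss  d=-]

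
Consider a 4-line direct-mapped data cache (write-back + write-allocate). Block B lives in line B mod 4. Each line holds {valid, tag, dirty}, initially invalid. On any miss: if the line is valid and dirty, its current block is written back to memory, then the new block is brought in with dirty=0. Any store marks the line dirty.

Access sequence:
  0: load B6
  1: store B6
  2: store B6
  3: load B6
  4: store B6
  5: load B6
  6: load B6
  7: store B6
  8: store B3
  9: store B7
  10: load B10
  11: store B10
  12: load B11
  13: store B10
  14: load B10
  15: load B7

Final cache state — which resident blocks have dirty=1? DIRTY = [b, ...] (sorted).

DIRTY = [10]

0: R B6 → L2 miss [-]
1: W B6 → L2 hit [D]
2: W B6 → L2 hit [D]
3: R B6 → L2 hit [D]
4: W B6 → L2 hit [D]
5: R B6 → L2 hit [D]
6: R B6 → L2 hit [D]
7: W B6 → L2 hit [D]
8: W B3 → L3 miss [D]
9: W B7 → L3 miss wb→B3 [D]
10: R B10 → L2 miss wb→B6 [-]
11: W B10 → L2 hit [D]
12: R B11 → L3 miss wb→B7 [-]
13: W B10 → L2 hit [D]
14: R B10 → L2 hit [D]
15: R B7 → L3 miss [-]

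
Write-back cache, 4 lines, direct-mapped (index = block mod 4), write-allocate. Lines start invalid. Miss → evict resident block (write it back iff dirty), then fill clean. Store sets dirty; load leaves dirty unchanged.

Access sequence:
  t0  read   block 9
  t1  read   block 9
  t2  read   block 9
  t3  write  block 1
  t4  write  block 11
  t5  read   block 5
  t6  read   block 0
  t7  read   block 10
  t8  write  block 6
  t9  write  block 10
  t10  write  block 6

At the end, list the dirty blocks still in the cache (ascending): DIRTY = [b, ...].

0: R B9 -> L1 miss  d=-]
1: R B9 -> L1 hit  d=-]
2: R B9 -> L1 hit  d=-]
3: W B1 -> L1 miss  d=D]
4: W B11 -> L3 miss  d=D]
5: R B5 -> L1 miss wb->B1  d=-]
6: R B0 -> L0 miss  d=-]
7: R B10 -> L2 miss  d=-]
8: W B6 -> L2 miss  d=D]
9: W B10 -> L2 miss wb->B6  d=D]
10: W B6 -> L2 miss wb->B10  d=D]

DIRTY = [6, 11]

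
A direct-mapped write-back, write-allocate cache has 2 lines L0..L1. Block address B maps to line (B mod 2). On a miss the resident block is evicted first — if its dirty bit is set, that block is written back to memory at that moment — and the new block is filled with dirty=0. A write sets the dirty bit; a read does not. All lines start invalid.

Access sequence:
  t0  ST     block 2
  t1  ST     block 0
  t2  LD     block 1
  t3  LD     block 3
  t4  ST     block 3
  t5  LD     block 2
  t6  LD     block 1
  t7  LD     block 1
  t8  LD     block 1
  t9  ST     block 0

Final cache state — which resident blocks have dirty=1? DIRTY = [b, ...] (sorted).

DIRTY = [0]

0: W B2 → L0 miss [D]
1: W B0 → L0 miss wb→B2 [D]
2: R B1 → L1 miss [-]
3: R B3 → L1 miss [-]
4: W B3 → L1 hit [D]
5: R B2 → L0 miss wb→B0 [-]
6: R B1 → L1 miss wb→B3 [-]
7: R B1 → L1 hit [-]
8: R B1 → L1 hit [-]
9: W B0 → L0 miss [D]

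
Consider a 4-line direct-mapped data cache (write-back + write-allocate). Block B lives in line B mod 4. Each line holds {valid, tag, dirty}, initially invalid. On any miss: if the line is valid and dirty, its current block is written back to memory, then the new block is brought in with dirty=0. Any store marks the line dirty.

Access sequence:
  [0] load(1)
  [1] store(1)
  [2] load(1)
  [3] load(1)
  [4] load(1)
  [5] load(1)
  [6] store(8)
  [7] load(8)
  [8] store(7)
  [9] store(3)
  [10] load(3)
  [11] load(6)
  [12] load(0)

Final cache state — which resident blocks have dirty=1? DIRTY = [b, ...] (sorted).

0: R B1 -> L1 miss  d=-]
1: W B1 -> L1 hit  d=D]
2: R B1 -> L1 hit  d=D]
3: R B1 -> L1 hit  d=D]
4: R B1 -> L1 hit  d=D]
5: R B1 -> L1 hit  d=D]
6: W B8 -> L0 miss  d=D]
7: R B8 -> L0 hit  d=D]
8: W B7 -> L3 miss  d=D]
9: W B3 -> L3 miss wb->B7  d=D]
10: R B3 -> L3 hit  d=D]
11: R B6 -> L2 miss  d=-]
12: R B0 -> L0 miss wb->B8  d=-]

DIRTY = [1, 3]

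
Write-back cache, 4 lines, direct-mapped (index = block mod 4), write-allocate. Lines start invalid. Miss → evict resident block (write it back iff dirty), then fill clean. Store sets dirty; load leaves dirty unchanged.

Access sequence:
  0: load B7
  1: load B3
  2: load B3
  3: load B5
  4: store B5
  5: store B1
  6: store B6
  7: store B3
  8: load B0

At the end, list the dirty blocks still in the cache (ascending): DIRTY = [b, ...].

DIRTY = [1, 3, 6]

  0 | R B7 → L3 miss [-]
  1 | R B3 → L3 miss [-]
  2 | R B3 → L3 hit [-]
  3 | R B5 → L1 miss [-]
  4 | W B5 → L1 hit [D]
  5 | W B1 → L1 miss wb→B5 [D]
  6 | W B6 → L2 miss [D]
  7 | W B3 → L3 hit [D]
  8 | R B0 → L0 miss [-]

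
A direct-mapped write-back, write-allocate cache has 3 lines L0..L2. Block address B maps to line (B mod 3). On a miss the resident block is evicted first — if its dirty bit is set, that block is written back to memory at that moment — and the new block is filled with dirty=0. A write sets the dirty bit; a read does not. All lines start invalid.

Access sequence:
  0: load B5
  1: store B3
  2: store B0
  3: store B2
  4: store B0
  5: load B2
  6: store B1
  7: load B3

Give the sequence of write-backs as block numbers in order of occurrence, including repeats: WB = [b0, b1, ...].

WB = [3, 0]

  0 | R B5 → L2 miss [-]
  1 | W B3 → L0 miss [D]
  2 | W B0 → L0 miss wb→B3 [D]
  3 | W B2 → L2 miss [D]
  4 | W B0 → L0 hit [D]
  5 | R B2 → L2 hit [D]
  6 | W B1 → L1 miss [D]
  7 | R B3 → L0 miss wb→B0 [-]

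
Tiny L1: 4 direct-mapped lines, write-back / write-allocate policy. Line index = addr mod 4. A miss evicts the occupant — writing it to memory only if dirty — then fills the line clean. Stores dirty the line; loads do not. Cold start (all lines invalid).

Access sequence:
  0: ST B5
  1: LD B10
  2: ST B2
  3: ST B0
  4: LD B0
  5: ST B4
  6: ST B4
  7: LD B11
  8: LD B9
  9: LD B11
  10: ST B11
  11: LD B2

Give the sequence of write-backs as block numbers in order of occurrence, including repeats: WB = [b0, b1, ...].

WB = [0, 5]

0: W B5 → L1 miss [D]
1: R B10 → L2 miss [-]
2: W B2 → L2 miss [D]
3: W B0 → L0 miss [D]
4: R B0 → L0 hit [D]
5: W B4 → L0 miss wb→B0 [D]
6: W B4 → L0 hit [D]
7: R B11 → L3 miss [-]
8: R B9 → L1 miss wb→B5 [-]
9: R B11 → L3 hit [-]
10: W B11 → L3 hit [D]
11: R B2 → L2 hit [D]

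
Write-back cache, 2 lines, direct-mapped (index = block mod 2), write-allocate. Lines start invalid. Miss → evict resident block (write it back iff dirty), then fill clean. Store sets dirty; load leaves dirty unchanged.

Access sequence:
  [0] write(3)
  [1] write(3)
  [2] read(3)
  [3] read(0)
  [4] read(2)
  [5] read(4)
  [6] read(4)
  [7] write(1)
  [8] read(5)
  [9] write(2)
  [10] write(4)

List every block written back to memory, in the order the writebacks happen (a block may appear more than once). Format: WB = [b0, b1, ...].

0: W B3 -> L1 miss  d=D]
1: W B3 -> L1 hit  d=D]
2: R B3 -> L1 hit  d=D]
3: R B0 -> L0 miss  d=-]
4: R B2 -> L0 miss  d=-]
5: R B4 -> L0 miss  d=-]
6: R B4 -> L0 hit  d=-]
7: W B1 -> L1 miss wb->B3  d=D]
8: R B5 -> L1 miss wb->B1  d=-]
9: W B2 -> L0 miss  d=D]
10: W B4 -> L0 miss wb->B2  d=D]

WB = [3, 1, 2]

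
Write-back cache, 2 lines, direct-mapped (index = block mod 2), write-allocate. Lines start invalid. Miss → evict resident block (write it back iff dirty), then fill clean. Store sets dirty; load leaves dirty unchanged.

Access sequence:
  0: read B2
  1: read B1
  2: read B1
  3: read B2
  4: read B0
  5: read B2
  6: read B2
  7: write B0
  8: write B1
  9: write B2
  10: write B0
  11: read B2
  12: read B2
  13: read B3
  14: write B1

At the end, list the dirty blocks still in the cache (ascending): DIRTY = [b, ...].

DIRTY = [1]

0: R B2 -> L0 miss  d=-]
1: R B1 -> L1 miss  d=-]
2: R B1 -> L1 hit  d=-]
3: R B2 -> L0 hit  d=-]
4: R B0 -> L0 miss  d=-]
5: R B2 -> L0 miss  d=-]
6: R B2 -> L0 hit  d=-]
7: W B0 -> L0 miss  d=D]
8: W B1 -> L1 hit  d=D]
9: W B2 -> L0 miss wb->B0  d=D]
10: W B0 -> L0 miss wb->B2  d=D]
11: R B2 -> L0 miss wb->B0  d=-]
12: R B2 -> L0 hit  d=-]
13: R B3 -> L1 miss wb->B1  d=-]
14: W B1 -> L1 miss  d=D]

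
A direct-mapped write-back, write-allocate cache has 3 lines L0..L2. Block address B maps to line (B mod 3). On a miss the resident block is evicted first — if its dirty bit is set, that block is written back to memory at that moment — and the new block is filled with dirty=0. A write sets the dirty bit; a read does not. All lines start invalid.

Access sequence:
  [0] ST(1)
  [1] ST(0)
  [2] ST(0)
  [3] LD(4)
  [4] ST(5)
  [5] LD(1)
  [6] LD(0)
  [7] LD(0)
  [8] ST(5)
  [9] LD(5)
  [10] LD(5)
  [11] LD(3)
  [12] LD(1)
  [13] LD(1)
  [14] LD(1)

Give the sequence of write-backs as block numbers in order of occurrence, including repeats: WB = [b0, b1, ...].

WB = [1, 0]

  0 | W B1 → L1 miss [D]
  1 | W B0 → L0 miss [D]
  2 | W B0 → L0 hit [D]
  3 | R B4 → L1 miss wb→B1 [-]
  4 | W B5 → L2 miss [D]
  5 | R B1 → L1 miss [-]
  6 | R B0 → L0 hit [D]
  7 | R B0 → L0 hit [D]
  8 | W B5 → L2 hit [D]
  9 | R B5 → L2 hit [D]
  10 | R B5 → L2 hit [D]
  11 | R B3 → L0 miss wb→B0 [-]
  12 | R B1 → L1 hit [-]
  13 | R B1 → L1 hit [-]
  14 | R B1 → L1 hit [-]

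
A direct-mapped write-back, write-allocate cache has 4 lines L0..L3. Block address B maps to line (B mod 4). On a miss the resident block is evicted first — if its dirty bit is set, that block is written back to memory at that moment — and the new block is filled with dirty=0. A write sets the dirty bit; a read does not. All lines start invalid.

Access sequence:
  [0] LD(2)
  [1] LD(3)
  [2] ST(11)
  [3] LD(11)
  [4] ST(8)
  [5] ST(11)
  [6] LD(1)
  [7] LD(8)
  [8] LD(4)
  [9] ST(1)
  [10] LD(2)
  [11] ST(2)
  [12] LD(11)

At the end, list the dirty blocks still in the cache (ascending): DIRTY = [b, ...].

DIRTY = [1, 2, 11]

0: R B2 → L2 miss [-]
1: R B3 → L3 miss [-]
2: W B11 → L3 miss [D]
3: R B11 → L3 hit [D]
4: W B8 → L0 miss [D]
5: W B11 → L3 hit [D]
6: R B1 → L1 miss [-]
7: R B8 → L0 hit [D]
8: R B4 → L0 miss wb→B8 [-]
9: W B1 → L1 hit [D]
10: R B2 → L2 hit [-]
11: W B2 → L2 hit [D]
12: R B11 → L3 hit [D]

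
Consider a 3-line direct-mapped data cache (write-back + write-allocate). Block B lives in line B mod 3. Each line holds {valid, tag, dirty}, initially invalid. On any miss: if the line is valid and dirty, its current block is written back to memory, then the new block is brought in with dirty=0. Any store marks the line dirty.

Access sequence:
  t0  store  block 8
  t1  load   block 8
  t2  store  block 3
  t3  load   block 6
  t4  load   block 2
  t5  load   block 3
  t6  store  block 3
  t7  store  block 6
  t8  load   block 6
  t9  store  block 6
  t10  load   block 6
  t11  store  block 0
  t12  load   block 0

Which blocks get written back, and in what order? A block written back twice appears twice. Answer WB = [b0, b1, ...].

0: W B8 -> L2 miss  d=D]
1: R B8 -> L2 hit  d=D]
2: W B3 -> L0 miss  d=D]
3: R B6 -> L0 miss wb->B3  d=-]
4: R B2 -> L2 miss wb->B8  d=-]
5: R B3 -> L0 miss  d=-]
6: W B3 -> L0 hit  d=D]
7: W B6 -> L0 miss wb->B3  d=D]
8: R B6 -> L0 hit  d=D]
9: W B6 -> L0 hit  d=D]
10: R B6 -> L0 hit  d=D]
11: W B0 -> L0 miss wb->B6  d=D]
12: R B0 -> L0 hit  d=D]

WB = [3, 8, 3, 6]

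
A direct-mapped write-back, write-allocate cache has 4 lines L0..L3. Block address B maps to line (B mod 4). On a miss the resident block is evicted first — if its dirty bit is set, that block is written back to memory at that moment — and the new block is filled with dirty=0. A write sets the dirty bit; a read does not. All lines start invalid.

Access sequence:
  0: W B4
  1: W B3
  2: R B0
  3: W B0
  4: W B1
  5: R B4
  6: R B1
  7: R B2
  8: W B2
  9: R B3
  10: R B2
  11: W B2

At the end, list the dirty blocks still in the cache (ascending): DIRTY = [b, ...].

  0 | W B4 → L0 miss [D]
  1 | W B3 → L3 miss [D]
  2 | R B0 → L0 miss wb→B4 [-]
  3 | W B0 → L0 hit [D]
  4 | W B1 → L1 miss [D]
  5 | R B4 → L0 miss wb→B0 [-]
  6 | R B1 → L1 hit [D]
  7 | R B2 → L2 miss [-]
  8 | W B2 → L2 hit [D]
  9 | R B3 → L3 hit [D]
  10 | R B2 → L2 hit [D]
  11 | W B2 → L2 hit [D]

DIRTY = [1, 2, 3]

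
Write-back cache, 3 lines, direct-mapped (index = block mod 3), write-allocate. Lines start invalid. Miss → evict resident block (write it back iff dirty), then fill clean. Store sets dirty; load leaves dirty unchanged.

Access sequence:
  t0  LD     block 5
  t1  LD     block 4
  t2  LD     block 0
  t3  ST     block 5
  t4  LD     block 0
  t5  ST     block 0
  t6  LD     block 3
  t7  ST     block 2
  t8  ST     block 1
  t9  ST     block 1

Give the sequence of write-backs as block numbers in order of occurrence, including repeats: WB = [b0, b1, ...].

WB = [0, 5]

0: R B5 → L2 miss [-]
1: R B4 → L1 miss [-]
2: R B0 → L0 miss [-]
3: W B5 → L2 hit [D]
4: R B0 → L0 hit [-]
5: W B0 → L0 hit [D]
6: R B3 → L0 miss wb→B0 [-]
7: W B2 → L2 miss wb→B5 [D]
8: W B1 → L1 miss [D]
9: W B1 → L1 hit [D]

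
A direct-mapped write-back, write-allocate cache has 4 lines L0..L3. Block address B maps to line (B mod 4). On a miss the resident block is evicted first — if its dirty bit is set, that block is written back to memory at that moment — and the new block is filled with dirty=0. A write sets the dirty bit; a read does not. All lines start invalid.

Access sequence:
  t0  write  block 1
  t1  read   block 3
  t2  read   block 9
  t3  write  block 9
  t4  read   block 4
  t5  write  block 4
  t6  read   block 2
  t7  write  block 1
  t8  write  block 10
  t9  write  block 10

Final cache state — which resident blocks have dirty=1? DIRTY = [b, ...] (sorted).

DIRTY = [1, 4, 10]

0: W B1 → L1 miss [D]
1: R B3 → L3 miss [-]
2: R B9 → L1 miss wb→B1 [-]
3: W B9 → L1 hit [D]
4: R B4 → L0 miss [-]
5: W B4 → L0 hit [D]
6: R B2 → L2 miss [-]
7: W B1 → L1 miss wb→B9 [D]
8: W B10 → L2 miss [D]
9: W B10 → L2 hit [D]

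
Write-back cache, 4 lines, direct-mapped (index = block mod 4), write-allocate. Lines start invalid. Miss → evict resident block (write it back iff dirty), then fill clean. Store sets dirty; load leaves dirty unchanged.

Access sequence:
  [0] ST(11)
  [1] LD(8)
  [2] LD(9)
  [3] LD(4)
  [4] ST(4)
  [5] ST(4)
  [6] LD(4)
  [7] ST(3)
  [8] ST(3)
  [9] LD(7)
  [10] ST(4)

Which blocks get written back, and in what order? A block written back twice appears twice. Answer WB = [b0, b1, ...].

0: W B11 → L3 miss [D]
1: R B8 → L0 miss [-]
2: R B9 → L1 miss [-]
3: R B4 → L0 miss [-]
4: W B4 → L0 hit [D]
5: W B4 → L0 hit [D]
6: R B4 → L0 hit [D]
7: W B3 → L3 miss wb→B11 [D]
8: W B3 → L3 hit [D]
9: R B7 → L3 miss wb→B3 [-]
10: W B4 → L0 hit [D]

WB = [11, 3]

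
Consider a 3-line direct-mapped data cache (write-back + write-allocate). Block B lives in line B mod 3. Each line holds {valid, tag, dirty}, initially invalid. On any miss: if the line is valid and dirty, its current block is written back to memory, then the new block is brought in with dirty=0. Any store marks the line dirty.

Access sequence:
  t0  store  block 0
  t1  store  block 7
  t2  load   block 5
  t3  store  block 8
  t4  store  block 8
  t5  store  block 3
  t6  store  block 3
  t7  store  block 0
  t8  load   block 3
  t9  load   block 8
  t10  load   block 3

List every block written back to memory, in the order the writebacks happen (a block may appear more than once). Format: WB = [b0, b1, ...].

WB = [0, 3, 0]

0: W B0 → L0 miss [D]
1: W B7 → L1 miss [D]
2: R B5 → L2 miss [-]
3: W B8 → L2 miss [D]
4: W B8 → L2 hit [D]
5: W B3 → L0 miss wb→B0 [D]
6: W B3 → L0 hit [D]
7: W B0 → L0 miss wb→B3 [D]
8: R B3 → L0 miss wb→B0 [-]
9: R B8 → L2 hit [D]
10: R B3 → L0 hit [-]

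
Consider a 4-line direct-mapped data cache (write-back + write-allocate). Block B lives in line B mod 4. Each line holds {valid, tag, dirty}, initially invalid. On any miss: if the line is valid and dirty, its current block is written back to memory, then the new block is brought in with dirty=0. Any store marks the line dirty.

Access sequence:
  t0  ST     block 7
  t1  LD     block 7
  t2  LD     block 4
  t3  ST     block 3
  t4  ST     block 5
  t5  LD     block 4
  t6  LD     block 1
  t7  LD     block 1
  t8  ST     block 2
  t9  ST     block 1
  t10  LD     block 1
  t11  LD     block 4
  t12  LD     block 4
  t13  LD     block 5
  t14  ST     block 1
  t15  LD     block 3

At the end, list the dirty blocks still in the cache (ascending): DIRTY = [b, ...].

0: W B7 -> L3 miss  d=D]
1: R B7 -> L3 hit  d=D]
2: R B4 -> L0 miss  d=-]
3: W B3 -> L3 miss wb->B7  d=D]
4: W B5 -> L1 miss  d=D]
5: R B4 -> L0 hit  d=-]
6: R B1 -> L1 miss wb->B5  d=-]
7: R B1 -> L1 hit  d=-]
8: W B2 -> L2 miss  d=D]
9: W B1 -> L1 hit  d=D]
10: R B1 -> L1 hit  d=D]
11: R B4 -> L0 hit  d=-]
12: R B4 -> L0 hit  d=-]
13: R B5 -> L1 miss wb->B1  d=-]
14: W B1 -> L1 miss  d=D]
15: R B3 -> L3 hit  d=D]

DIRTY = [1, 2, 3]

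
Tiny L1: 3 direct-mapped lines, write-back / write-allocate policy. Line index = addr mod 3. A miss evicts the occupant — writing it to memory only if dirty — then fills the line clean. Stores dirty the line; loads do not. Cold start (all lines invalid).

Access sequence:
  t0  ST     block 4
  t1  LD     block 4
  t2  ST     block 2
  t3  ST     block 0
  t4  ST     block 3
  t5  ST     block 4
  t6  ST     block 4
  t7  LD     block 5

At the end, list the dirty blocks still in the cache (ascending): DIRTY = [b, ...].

0: W B4 → L1 miss [D]
1: R B4 → L1 hit [D]
2: W B2 → L2 miss [D]
3: W B0 → L0 miss [D]
4: W B3 → L0 miss wb→B0 [D]
5: W B4 → L1 hit [D]
6: W B4 → L1 hit [D]
7: R B5 → L2 miss wb→B2 [-]

DIRTY = [3, 4]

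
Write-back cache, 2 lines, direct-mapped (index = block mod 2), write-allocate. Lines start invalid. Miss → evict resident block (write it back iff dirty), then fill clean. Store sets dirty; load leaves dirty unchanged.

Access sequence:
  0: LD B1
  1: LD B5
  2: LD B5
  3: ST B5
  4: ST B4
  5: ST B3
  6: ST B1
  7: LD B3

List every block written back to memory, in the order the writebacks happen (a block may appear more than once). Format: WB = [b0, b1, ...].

  0 | R B1 → L1 miss [-]
  1 | R B5 → L1 miss [-]
  2 | R B5 → L1 hit [-]
  3 | W B5 → L1 hit [D]
  4 | W B4 → L0 miss [D]
  5 | W B3 → L1 miss wb→B5 [D]
  6 | W B1 → L1 miss wb→B3 [D]
  7 | R B3 → L1 miss wb→B1 [-]

WB = [5, 3, 1]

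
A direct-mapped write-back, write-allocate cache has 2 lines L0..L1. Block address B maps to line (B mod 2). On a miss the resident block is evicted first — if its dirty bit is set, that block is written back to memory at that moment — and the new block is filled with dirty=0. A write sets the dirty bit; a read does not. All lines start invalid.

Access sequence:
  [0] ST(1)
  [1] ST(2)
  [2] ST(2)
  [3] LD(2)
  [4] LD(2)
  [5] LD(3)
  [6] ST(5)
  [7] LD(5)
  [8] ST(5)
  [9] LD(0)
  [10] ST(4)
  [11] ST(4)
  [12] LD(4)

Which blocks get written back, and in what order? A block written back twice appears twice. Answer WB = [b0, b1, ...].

0: W B1 -> L1 miss  d=D]
1: W B2 -> L0 miss  d=D]
2: W B2 -> L0 hit  d=D]
3: R B2 -> L0 hit  d=D]
4: R B2 -> L0 hit  d=D]
5: R B3 -> L1 miss wb->B1  d=-]
6: W B5 -> L1 miss  d=D]
7: R B5 -> L1 hit  d=D]
8: W B5 -> L1 hit  d=D]
9: R B0 -> L0 miss wb->B2  d=-]
10: W B4 -> L0 miss  d=D]
11: W B4 -> L0 hit  d=D]
12: R B4 -> L0 hit  d=D]

WB = [1, 2]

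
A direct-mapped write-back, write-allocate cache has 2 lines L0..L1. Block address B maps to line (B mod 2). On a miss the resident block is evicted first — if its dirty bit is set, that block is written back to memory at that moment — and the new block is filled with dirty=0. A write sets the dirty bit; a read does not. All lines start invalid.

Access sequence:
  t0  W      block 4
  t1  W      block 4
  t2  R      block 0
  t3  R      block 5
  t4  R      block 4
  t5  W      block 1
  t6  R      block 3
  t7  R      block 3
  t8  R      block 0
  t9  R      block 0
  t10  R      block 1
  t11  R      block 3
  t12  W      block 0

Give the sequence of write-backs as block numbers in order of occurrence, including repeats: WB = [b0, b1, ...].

0: W B4 → L0 miss [D]
1: W B4 → L0 hit [D]
2: R B0 → L0 miss wb→B4 [-]
3: R B5 → L1 miss [-]
4: R B4 → L0 miss [-]
5: W B1 → L1 miss [D]
6: R B3 → L1 miss wb→B1 [-]
7: R B3 → L1 hit [-]
8: R B0 → L0 miss [-]
9: R B0 → L0 hit [-]
10: R B1 → L1 miss [-]
11: R B3 → L1 miss [-]
12: W B0 → L0 hit [D]

WB = [4, 1]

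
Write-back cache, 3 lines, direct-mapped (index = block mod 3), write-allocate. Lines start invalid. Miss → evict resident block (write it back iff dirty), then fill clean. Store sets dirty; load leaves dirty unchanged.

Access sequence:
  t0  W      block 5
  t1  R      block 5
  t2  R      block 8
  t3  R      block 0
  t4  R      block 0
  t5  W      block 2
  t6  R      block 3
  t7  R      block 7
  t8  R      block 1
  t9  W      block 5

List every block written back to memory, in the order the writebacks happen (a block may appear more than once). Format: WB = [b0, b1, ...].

0: W B5 → L2 miss [D]
1: R B5 → L2 hit [D]
2: R B8 → L2 miss wb→B5 [-]
3: R B0 → L0 miss [-]
4: R B0 → L0 hit [-]
5: W B2 → L2 miss [D]
6: R B3 → L0 miss [-]
7: R B7 → L1 miss [-]
8: R B1 → L1 miss [-]
9: W B5 → L2 miss wb→B2 [D]

WB = [5, 2]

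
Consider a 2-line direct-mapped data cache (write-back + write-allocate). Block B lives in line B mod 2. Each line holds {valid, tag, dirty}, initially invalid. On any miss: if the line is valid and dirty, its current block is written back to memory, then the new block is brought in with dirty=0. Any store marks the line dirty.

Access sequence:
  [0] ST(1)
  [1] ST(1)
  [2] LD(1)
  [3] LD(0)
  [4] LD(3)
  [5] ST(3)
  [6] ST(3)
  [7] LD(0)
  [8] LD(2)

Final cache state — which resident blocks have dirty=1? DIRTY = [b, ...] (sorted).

0: W B1 -> L1 miss  d=D]
1: W B1 -> L1 hit  d=D]
2: R B1 -> L1 hit  d=D]
3: R B0 -> L0 miss  d=-]
4: R B3 -> L1 miss wb->B1  d=-]
5: W B3 -> L1 hit  d=D]
6: W B3 -> L1 hit  d=D]
7: R B0 -> L0 hit  d=-]
8: R B2 -> L0 miss  d=-]

DIRTY = [3]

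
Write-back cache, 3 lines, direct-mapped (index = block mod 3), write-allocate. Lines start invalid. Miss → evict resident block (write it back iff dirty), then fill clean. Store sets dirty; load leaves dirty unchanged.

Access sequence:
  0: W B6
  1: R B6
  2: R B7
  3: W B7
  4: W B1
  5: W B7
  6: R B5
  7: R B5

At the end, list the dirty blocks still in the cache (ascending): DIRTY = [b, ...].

DIRTY = [6, 7]

0: W B6 -> L0 miss  d=D]
1: R B6 -> L0 hit  d=D]
2: R B7 -> L1 miss  d=-]
3: W B7 -> L1 hit  d=D]
4: W B1 -> L1 miss wb->B7  d=D]
5: W B7 -> L1 miss wb->B1  d=D]
6: R B5 -> L2 miss  d=-]
7: R B5 -> L2 hit  d=-]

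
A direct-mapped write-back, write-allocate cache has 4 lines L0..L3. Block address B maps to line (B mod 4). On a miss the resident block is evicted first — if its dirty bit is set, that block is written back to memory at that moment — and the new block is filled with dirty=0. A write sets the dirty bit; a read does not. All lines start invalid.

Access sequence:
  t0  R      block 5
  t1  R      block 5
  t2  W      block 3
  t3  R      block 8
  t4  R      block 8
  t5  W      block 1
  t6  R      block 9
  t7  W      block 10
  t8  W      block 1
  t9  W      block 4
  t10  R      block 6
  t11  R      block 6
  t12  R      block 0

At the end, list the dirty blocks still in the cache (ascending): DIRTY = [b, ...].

0: R B5 -> L1 miss  d=-]
1: R B5 -> L1 hit  d=-]
2: W B3 -> L3 miss  d=D]
3: R B8 -> L0 miss  d=-]
4: R B8 -> L0 hit  d=-]
5: W B1 -> L1 miss  d=D]
6: R B9 -> L1 miss wb->B1  d=-]
7: W B10 -> L2 miss  d=D]
8: W B1 -> L1 miss  d=D]
9: W B4 -> L0 miss  d=D]
10: R B6 -> L2 miss wb->B10  d=-]
11: R B6 -> L2 hit  d=-]
12: R B0 -> L0 miss wb->B4  d=-]

DIRTY = [1, 3]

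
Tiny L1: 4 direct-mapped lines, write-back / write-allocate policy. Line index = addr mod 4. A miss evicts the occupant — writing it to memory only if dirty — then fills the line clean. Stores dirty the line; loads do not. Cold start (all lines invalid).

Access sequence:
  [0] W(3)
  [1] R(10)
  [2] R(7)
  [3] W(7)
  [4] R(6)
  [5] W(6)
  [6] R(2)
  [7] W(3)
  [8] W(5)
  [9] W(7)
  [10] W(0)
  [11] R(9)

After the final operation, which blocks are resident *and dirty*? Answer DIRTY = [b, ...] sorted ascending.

DIRTY = [0, 7]

  0 | W B3 → L3 miss [D]
  1 | R B10 → L2 miss [-]
  2 | R B7 → L3 miss wb→B3 [-]
  3 | W B7 → L3 hit [D]
  4 | R B6 → L2 miss [-]
  5 | W B6 → L2 hit [D]
  6 | R B2 → L2 miss wb→B6 [-]
  7 | W B3 → L3 miss wb→B7 [D]
  8 | W B5 → L1 miss [D]
  9 | W B7 → L3 miss wb→B3 [D]
  10 | W B0 → L0 miss [D]
  11 | R B9 → L1 miss wb→B5 [-]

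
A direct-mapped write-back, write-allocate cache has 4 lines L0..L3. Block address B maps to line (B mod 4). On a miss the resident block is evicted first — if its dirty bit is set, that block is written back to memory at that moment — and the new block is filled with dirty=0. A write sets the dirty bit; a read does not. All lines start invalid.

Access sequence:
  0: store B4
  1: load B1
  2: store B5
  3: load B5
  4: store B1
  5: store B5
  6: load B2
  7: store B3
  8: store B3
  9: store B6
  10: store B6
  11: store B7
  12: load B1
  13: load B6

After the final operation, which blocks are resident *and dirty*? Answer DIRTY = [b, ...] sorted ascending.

DIRTY = [4, 6, 7]

0: W B4 → L0 miss [D]
1: R B1 → L1 miss [-]
2: W B5 → L1 miss [D]
3: R B5 → L1 hit [D]
4: W B1 → L1 miss wb→B5 [D]
5: W B5 → L1 miss wb→B1 [D]
6: R B2 → L2 miss [-]
7: W B3 → L3 miss [D]
8: W B3 → L3 hit [D]
9: W B6 → L2 miss [D]
10: W B6 → L2 hit [D]
11: W B7 → L3 miss wb→B3 [D]
12: R B1 → L1 miss wb→B5 [-]
13: R B6 → L2 hit [D]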